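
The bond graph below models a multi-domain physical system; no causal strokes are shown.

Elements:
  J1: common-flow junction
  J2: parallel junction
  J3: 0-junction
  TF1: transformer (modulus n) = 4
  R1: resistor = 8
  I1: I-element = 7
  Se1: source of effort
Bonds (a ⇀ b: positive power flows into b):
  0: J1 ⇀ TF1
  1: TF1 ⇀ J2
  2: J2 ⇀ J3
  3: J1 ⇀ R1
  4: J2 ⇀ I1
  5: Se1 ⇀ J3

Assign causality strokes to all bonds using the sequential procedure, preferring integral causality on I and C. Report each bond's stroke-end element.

bond 5 →J3  (Se1: effort source, stroke at far end)
bond 2 →J2  (0-jn J3 has e-setter on 5)
bond 1 →TF1  (0-jn J2 has e-setter on 2)
bond 4 →I1  (0-jn J2 has e-setter on 2)
bond 0 →J1  (through TF1, causality passes straight; one stroke at TF1)
bond 3 →R1  (only one flow-in slot at J1)

β0 stroke at J1
β1 stroke at TF1
β2 stroke at J2
β3 stroke at R1
β4 stroke at I1
β5 stroke at J3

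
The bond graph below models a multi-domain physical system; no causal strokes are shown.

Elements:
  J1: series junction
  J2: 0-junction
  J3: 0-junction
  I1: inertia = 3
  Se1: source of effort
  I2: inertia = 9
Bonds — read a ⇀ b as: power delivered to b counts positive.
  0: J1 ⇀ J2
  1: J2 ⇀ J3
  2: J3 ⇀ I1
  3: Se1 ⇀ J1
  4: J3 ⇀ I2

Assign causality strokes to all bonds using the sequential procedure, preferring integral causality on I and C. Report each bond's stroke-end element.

b0 stroke at J2
b1 stroke at J3
b2 stroke at I1
b3 stroke at J1
b4 stroke at I2

bond 3 |J1  (Se1 fixes effort; stroke away)
bond 0 |J2  (only one flow-in slot at J1)
bond 1 |J3  (J2: bond 0 brought effort, rest push out)
bond 2 |I1  (J3 effort already set via bond 1)
bond 4 |I2  (common-e at J3 fixed by 1)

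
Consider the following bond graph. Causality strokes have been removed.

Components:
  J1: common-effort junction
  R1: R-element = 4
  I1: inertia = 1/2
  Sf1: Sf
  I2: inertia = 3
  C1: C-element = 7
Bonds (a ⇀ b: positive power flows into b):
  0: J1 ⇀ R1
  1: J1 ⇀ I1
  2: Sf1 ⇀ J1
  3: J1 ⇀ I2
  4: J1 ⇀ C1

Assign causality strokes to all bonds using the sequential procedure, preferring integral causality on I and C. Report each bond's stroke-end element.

bond 0 stroke at R1
bond 1 stroke at I1
bond 2 stroke at Sf1
bond 3 stroke at I2
bond 4 stroke at J1

bond 2 →Sf1  (Sf1: flow source, stroke at near end)
bond 1 →I1  (I1 outputs flow p/I1)
bond 3 →I2  (I2 integral (f out))
bond 4 →J1  (prefer integral on C1)
bond 0 →R1  (0-jn J1 has e-setter on 4)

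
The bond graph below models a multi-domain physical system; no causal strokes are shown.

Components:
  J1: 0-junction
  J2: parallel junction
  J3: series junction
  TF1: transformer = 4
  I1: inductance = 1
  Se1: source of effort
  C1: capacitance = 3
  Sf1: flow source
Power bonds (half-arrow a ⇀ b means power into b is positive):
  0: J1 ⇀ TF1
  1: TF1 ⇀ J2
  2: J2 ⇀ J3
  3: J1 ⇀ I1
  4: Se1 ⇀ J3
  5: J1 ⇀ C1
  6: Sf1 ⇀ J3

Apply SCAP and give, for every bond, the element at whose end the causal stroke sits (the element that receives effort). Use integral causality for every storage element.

bond 4 stroke at J3  (Se1 (Se) sets effort on bond)
bond 6 stroke at Sf1  (source Sf1 imposes f)
bond 2 stroke at J3  (J3: bond 6 brought flow, rest push out)
bond 1 stroke at J2  (closing 0-jn rule on J2)
bond 0 stroke at TF1  (TF1: transformer flips bond 1)
bond 3 stroke at I1  (I1 outputs flow p/I1)
bond 5 stroke at J1  (J1 needs exactly one e-in)

b0 stroke at TF1
b1 stroke at J2
b2 stroke at J3
b3 stroke at I1
b4 stroke at J3
b5 stroke at J1
b6 stroke at Sf1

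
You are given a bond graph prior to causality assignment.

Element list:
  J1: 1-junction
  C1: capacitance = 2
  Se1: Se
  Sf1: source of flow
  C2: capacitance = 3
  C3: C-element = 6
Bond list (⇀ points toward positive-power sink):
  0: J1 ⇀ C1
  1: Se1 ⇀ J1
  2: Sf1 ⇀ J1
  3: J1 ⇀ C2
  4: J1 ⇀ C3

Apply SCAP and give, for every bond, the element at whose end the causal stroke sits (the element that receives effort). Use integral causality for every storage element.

b1 stroke→J1  (Se1 fixes effort; stroke away)
b2 stroke→Sf1  (Sf1: flow source, stroke at near end)
b0 stroke→J1  (J1 flow already set via bond 2)
b3 stroke→J1  (J1 flow already set via bond 2)
b4 stroke→J1  (J1: bond 2 brought flow, rest push out)

b0 |J1
b1 |J1
b2 |Sf1
b3 |J1
b4 |J1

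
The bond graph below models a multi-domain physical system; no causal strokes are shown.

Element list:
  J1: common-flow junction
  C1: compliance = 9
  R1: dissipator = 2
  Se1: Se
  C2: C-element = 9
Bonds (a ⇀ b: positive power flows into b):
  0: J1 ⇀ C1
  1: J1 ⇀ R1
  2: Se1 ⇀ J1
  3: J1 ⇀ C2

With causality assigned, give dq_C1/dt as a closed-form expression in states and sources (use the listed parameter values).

#2 |J1  (source Se1 imposes e)
#0 |J1  (C1: C, integral causality)
#3 |J1  (C2 outputs effort q/C2)
#1 |R1  (J1: last free bond brings flow in)

dq_C1/dt = E_Se1/2 - q_C1/18 - q_C2/18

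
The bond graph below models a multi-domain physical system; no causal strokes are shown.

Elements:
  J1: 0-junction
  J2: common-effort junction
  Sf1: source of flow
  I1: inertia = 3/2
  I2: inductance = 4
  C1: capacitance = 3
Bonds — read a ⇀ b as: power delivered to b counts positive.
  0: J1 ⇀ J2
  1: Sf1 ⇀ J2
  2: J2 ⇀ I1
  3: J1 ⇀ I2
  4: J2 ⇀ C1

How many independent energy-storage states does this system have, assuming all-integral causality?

#1 →Sf1  (source Sf1 imposes f)
#2 →I1  (I1: I, integral causality)
#3 →I2  (I2: I, integral causality)
#0 →J1  (only one effort-in slot at J1)
#4 →J2  (J2: last free bond brings effort in)

3  (C1, I1, I2 all integral)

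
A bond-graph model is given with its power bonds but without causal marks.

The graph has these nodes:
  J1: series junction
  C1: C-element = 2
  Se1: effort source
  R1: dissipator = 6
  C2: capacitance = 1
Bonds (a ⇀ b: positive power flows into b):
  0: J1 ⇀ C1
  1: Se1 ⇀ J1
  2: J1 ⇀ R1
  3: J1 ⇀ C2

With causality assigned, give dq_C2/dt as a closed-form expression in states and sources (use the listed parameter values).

β1 stroke→J1  (Se1 (Se) sets effort on bond)
β0 stroke→J1  (C1: C, integral causality)
β3 stroke→J1  (prefer integral on C2)
β2 stroke→R1  (only one flow-in slot at J1)

dq_C2/dt = E_Se1/6 - q_C1/12 - q_C2/6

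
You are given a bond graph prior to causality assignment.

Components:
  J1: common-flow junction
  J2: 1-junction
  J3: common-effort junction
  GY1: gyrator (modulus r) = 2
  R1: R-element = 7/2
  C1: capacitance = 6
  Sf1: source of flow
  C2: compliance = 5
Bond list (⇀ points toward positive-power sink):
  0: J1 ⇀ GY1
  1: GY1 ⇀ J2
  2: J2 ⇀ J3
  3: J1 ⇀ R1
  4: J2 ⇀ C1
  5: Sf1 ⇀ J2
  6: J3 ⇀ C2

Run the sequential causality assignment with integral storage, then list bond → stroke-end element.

b0 |J1
b1 |J2
b2 |J2
b3 |R1
b4 |J2
b5 |Sf1
b6 |J3

bond 5 |Sf1  (Sf1 (Sf) sets flow on bond)
bond 1 |J2  (J2 flow already set via bond 5)
bond 2 |J2  (J2: bond 5 brought flow, rest push out)
bond 4 |J2  (J2: bond 5 brought flow, rest push out)
bond 6 |J3  (J3: last free bond brings effort in)
bond 0 |J1  (through GY1, causality inverts; strokes same side of GY1)
bond 3 |R1  (closing 1-jn rule on J1)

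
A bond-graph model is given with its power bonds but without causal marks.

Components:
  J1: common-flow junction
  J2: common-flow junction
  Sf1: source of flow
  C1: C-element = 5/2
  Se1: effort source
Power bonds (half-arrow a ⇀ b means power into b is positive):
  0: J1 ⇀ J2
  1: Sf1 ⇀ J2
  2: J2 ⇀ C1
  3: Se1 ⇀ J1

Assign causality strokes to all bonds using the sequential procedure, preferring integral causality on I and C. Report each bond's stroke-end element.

b1 stroke→Sf1  (source Sf1 imposes f)
b3 stroke→J1  (Se1: effort source, stroke at far end)
b0 stroke→J2  (J1: last free bond brings flow in)
b2 stroke→J2  (J2: bond 1 brought flow, rest push out)

bond 0 |J2
bond 1 |Sf1
bond 2 |J2
bond 3 |J1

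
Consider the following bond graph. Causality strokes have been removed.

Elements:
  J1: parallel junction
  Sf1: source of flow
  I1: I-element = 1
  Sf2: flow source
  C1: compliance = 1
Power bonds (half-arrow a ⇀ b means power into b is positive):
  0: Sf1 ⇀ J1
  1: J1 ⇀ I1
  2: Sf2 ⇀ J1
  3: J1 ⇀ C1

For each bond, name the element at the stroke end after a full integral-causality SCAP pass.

#0 stroke at Sf1
#1 stroke at I1
#2 stroke at Sf2
#3 stroke at J1

β0 →Sf1  (Sf1: flow source, stroke at near end)
β2 →Sf2  (source Sf2 imposes f)
β1 →I1  (I1 integral (f out))
β3 →J1  (J1: last free bond brings effort in)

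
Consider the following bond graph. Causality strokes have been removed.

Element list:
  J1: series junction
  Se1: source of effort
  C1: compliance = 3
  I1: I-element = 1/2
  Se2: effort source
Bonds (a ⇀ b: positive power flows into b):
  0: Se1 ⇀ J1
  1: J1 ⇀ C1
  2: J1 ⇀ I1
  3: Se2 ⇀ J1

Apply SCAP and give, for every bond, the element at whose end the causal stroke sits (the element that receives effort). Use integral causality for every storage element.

β0 →J1
β1 →J1
β2 →I1
β3 →J1

b0 →J1  (Se1: effort source, stroke at far end)
b3 →J1  (Se2 fixes effort; stroke away)
b1 →J1  (C1 outputs effort q/C1)
b2 →I1  (J1 needs exactly one f-in)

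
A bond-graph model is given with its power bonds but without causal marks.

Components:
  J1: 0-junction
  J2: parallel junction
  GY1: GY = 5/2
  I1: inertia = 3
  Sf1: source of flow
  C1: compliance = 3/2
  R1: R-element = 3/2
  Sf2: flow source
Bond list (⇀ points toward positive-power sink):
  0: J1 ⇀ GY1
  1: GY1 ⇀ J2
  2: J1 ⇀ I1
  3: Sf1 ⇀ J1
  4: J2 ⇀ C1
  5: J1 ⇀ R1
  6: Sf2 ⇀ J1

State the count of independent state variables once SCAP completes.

#3 stroke at Sf1  (Sf1 (Sf) sets flow on bond)
#6 stroke at Sf2  (Sf2 (Sf) sets flow on bond)
#2 stroke at I1  (I1: I, integral causality)
#4 stroke at J2  (C1 outputs effort q/C1)
#1 stroke at GY1  (common-e at J2 fixed by 4)
#0 stroke at GY1  (GY GY1: same side as bond 1)
#5 stroke at J1  (J1: last free bond brings effort in)

2  (C1, I1 all integral)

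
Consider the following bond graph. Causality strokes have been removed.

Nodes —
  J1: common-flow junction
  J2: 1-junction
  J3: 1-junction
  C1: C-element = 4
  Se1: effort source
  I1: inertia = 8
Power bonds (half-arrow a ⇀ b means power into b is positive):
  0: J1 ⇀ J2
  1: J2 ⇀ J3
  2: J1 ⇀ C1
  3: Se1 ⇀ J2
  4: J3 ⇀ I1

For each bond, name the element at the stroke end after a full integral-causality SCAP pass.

bond 0 |J2
bond 1 |J3
bond 2 |J1
bond 3 |J2
bond 4 |I1

bond 3 stroke at J2  (Se1 (Se) sets effort on bond)
bond 2 stroke at J1  (C1: C, integral causality)
bond 0 stroke at J2  (only one flow-in slot at J1)
bond 1 stroke at J3  (only one flow-in slot at J2)
bond 4 stroke at I1  (J3 needs exactly one f-in)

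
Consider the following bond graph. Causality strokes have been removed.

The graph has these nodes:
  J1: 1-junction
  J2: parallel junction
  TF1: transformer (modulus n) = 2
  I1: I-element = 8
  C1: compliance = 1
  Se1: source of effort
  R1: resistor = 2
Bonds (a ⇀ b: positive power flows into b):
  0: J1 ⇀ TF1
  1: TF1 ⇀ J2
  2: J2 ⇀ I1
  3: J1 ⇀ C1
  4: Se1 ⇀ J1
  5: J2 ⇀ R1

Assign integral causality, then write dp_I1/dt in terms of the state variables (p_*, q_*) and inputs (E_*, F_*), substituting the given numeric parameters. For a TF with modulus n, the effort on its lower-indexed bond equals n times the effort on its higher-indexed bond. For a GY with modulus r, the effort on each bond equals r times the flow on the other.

#4 →J1  (Se1: effort source, stroke at far end)
#2 →I1  (I1 outputs flow p/I1)
#3 →J1  (C1 outputs effort q/C1)
#0 →TF1  (closing 1-jn rule on J1)
#1 →J2  (TF1 one-in-one-out from 0)
#5 →R1  (0-jn J2 has e-setter on 1)

dp_I1/dt = E_Se1/2 - q_C1/2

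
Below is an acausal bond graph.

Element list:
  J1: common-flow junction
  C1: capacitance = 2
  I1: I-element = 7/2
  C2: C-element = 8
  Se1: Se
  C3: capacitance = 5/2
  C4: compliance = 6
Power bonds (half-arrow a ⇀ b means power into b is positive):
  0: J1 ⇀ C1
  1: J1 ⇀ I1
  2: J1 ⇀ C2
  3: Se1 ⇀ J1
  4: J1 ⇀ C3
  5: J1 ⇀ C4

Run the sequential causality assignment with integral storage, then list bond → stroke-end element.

β0 stroke at J1
β1 stroke at I1
β2 stroke at J1
β3 stroke at J1
β4 stroke at J1
β5 stroke at J1

bond 3 |J1  (Se1 fixes effort; stroke away)
bond 0 |J1  (prefer integral on C1)
bond 1 |I1  (prefer integral on I1)
bond 2 |J1  (J1 flow already set via bond 1)
bond 4 |J1  (common-f at J1 fixed by 1)
bond 5 |J1  (1-jn J1 has f-setter on 1)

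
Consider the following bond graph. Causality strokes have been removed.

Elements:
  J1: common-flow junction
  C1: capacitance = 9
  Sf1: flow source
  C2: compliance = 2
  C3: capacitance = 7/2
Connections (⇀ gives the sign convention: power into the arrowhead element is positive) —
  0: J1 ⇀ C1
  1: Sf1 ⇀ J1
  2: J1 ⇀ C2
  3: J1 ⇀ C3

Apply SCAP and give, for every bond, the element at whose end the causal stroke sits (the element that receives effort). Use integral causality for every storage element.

β0 stroke at J1
β1 stroke at Sf1
β2 stroke at J1
β3 stroke at J1

bond 1 →Sf1  (Sf1 (Sf) sets flow on bond)
bond 0 →J1  (J1: bond 1 brought flow, rest push out)
bond 2 →J1  (J1 flow already set via bond 1)
bond 3 →J1  (common-f at J1 fixed by 1)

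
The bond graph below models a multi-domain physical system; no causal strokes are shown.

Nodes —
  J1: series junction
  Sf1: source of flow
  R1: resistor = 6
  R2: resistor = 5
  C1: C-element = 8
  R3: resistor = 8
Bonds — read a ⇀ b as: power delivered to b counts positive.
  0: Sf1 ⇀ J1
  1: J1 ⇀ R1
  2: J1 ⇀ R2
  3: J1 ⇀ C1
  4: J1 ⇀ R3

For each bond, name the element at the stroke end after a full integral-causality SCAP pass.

β0 stroke at Sf1  (Sf1: flow source, stroke at near end)
β1 stroke at J1  (J1 flow already set via bond 0)
β2 stroke at J1  (J1 flow already set via bond 0)
β3 stroke at J1  (common-f at J1 fixed by 0)
β4 stroke at J1  (common-f at J1 fixed by 0)

b0 stroke at Sf1
b1 stroke at J1
b2 stroke at J1
b3 stroke at J1
b4 stroke at J1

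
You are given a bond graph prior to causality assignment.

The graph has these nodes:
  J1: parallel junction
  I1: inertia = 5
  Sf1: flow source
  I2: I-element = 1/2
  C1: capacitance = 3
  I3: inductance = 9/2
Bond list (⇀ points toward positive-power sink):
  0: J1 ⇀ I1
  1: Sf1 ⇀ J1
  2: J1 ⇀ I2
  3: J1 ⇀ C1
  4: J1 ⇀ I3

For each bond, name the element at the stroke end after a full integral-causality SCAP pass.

#0 |I1
#1 |Sf1
#2 |I2
#3 |J1
#4 |I3

β1 →Sf1  (source Sf1 imposes f)
β0 →I1  (I1 integral (f out))
β2 →I2  (I2 integral (f out))
β3 →J1  (prefer integral on C1)
β4 →I3  (common-e at J1 fixed by 3)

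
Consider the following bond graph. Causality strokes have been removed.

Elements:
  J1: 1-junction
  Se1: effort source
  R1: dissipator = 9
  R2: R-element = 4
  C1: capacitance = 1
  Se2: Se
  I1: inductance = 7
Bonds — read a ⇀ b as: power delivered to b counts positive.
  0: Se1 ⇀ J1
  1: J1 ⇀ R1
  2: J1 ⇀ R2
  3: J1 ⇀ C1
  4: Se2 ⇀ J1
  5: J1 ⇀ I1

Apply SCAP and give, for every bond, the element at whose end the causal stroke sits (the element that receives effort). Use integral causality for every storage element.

b0 stroke→J1
b1 stroke→J1
b2 stroke→J1
b3 stroke→J1
b4 stroke→J1
b5 stroke→I1

b0 →J1  (source Se1 imposes e)
b4 →J1  (Se2 (Se) sets effort on bond)
b3 →J1  (C1 outputs effort q/C1)
b5 →I1  (I1 outputs flow p/I1)
b1 →J1  (common-f at J1 fixed by 5)
b2 →J1  (1-jn J1 has f-setter on 5)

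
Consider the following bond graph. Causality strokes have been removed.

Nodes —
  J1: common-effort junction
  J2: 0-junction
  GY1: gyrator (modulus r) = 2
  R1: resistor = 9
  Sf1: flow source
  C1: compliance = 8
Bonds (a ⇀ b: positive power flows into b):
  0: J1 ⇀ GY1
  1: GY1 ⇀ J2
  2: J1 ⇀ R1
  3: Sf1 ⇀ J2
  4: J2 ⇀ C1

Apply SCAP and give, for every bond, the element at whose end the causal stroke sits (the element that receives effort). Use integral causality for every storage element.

β0 |GY1
β1 |GY1
β2 |J1
β3 |Sf1
β4 |J2

#3 |Sf1  (Sf1: flow source, stroke at near end)
#4 |J2  (C1 outputs effort q/C1)
#1 |GY1  (J2 effort already set via bond 4)
#0 |GY1  (GY1 both-in/both-out from 1)
#2 |J1  (only one effort-in slot at J1)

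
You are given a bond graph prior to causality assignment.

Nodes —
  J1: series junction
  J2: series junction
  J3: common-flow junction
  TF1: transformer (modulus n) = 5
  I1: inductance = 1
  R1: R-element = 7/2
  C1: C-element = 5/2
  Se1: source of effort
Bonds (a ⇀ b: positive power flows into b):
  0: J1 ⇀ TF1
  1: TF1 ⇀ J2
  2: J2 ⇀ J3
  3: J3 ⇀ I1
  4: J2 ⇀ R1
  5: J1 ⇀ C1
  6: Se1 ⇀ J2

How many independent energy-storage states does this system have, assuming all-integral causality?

bond 6 stroke→J2  (Se1 (Se) sets effort on bond)
bond 3 stroke→I1  (I1 outputs flow p/I1)
bond 2 stroke→J3  (J3 flow already set via bond 3)
bond 1 stroke→J2  (J2: bond 2 brought flow, rest push out)
bond 4 stroke→J2  (J2 flow already set via bond 2)
bond 0 stroke→TF1  (TF1: transformer flips bond 1)
bond 5 stroke→J1  (J1 flow already set via bond 0)

2  (C1, I1 all integral)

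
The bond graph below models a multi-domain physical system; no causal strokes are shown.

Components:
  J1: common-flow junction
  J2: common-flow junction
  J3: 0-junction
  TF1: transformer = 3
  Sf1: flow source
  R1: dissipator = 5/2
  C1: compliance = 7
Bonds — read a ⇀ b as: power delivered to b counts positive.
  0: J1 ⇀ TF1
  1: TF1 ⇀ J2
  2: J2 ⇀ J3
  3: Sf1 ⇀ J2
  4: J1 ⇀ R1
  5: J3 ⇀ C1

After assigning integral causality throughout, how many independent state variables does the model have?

1  (C1 all integral)

bond 3 |Sf1  (Sf1 (Sf) sets flow on bond)
bond 1 |J2  (1-jn J2 has f-setter on 3)
bond 2 |J2  (common-f at J2 fixed by 3)
bond 5 |J3  (J3: last free bond brings effort in)
bond 0 |TF1  (TF TF1: opposite of bond 1)
bond 4 |J1  (J1 flow already set via bond 0)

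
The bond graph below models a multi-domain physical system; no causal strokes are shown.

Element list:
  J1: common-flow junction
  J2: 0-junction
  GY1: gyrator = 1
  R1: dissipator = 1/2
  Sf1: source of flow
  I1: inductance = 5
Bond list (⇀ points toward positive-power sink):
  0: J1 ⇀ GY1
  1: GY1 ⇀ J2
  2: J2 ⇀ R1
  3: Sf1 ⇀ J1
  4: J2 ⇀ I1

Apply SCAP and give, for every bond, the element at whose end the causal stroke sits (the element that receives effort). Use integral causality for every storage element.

b0 |J1
b1 |J2
b2 |R1
b3 |Sf1
b4 |I1

#3 stroke→Sf1  (Sf1 fixes flow; stroke at Sf1)
#0 stroke→J1  (1-jn J1 has f-setter on 3)
#1 stroke→J2  (through GY1, causality inverts; strokes same side of GY1)
#2 stroke→R1  (J2 effort already set via bond 1)
#4 stroke→I1  (0-jn J2 has e-setter on 1)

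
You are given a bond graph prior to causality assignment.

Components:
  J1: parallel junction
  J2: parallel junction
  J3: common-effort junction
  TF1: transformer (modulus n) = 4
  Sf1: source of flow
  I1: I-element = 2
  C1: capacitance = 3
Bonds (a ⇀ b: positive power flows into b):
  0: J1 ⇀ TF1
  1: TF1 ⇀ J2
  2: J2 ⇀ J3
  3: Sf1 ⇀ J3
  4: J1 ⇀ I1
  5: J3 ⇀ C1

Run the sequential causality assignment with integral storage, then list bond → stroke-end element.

bond 3 stroke→Sf1  (Sf1 (Sf) sets flow on bond)
bond 4 stroke→I1  (I1: I, integral causality)
bond 0 stroke→J1  (J1 needs exactly one e-in)
bond 1 stroke→TF1  (through TF1, causality passes straight; one stroke at TF1)
bond 2 stroke→J2  (closing 0-jn rule on J2)
bond 5 stroke→J3  (J3 needs exactly one e-in)

β0 stroke→J1
β1 stroke→TF1
β2 stroke→J2
β3 stroke→Sf1
β4 stroke→I1
β5 stroke→J3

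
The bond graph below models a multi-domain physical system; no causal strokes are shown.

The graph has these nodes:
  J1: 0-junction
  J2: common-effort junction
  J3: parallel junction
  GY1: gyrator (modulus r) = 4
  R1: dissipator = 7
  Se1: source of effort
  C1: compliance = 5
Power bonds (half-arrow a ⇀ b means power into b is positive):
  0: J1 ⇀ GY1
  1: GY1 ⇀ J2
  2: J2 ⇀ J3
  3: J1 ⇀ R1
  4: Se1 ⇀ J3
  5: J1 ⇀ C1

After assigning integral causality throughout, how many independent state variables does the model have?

bond 4 →J3  (Se1: effort source, stroke at far end)
bond 2 →J2  (0-jn J3 has e-setter on 4)
bond 1 →GY1  (0-jn J2 has e-setter on 2)
bond 0 →GY1  (GY1: gyrator matches bond 1)
bond 5 →J1  (C1 integral (e out))
bond 3 →R1  (0-jn J1 has e-setter on 5)

1  (C1 all integral)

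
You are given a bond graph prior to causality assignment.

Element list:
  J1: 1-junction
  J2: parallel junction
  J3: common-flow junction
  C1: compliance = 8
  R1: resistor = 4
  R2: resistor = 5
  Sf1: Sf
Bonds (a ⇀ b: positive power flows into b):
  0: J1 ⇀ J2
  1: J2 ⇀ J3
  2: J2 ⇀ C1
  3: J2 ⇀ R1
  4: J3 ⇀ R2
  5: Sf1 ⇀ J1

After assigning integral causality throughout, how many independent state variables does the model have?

β5 |Sf1  (source Sf1 imposes f)
β0 |J1  (J1 flow already set via bond 5)
β2 |J2  (C1: C, integral causality)
β1 |J3  (common-e at J2 fixed by 2)
β3 |R1  (J2: bond 2 brought effort, rest push out)
β4 |R2  (closing 1-jn rule on J3)

1  (C1 all integral)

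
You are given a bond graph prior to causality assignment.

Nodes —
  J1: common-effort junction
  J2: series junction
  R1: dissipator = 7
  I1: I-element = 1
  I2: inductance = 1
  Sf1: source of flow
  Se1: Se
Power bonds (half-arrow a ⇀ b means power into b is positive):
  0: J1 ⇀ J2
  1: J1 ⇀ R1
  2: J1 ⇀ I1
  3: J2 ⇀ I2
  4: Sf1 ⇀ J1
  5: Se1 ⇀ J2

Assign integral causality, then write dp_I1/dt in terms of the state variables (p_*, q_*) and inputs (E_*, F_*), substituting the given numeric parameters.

b4 |Sf1  (Sf1: flow source, stroke at near end)
b5 |J2  (Se1 fixes effort; stroke away)
b2 |I1  (I1 outputs flow p/I1)
b3 |I2  (I2: I, integral causality)
b0 |J2  (1-jn J2 has f-setter on 3)
b1 |J1  (J1: last free bond brings effort in)

dp_I1/dt = 7*F_Sf1 - 7*p_I1 - 7*p_I2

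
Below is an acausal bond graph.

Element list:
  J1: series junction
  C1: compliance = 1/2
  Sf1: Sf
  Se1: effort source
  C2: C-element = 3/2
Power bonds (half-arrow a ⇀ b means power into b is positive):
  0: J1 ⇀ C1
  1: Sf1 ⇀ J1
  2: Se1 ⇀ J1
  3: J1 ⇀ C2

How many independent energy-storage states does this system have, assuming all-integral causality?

2  (C1, C2 all integral)

#1 stroke→Sf1  (Sf1 fixes flow; stroke at Sf1)
#2 stroke→J1  (source Se1 imposes e)
#0 stroke→J1  (common-f at J1 fixed by 1)
#3 stroke→J1  (J1 flow already set via bond 1)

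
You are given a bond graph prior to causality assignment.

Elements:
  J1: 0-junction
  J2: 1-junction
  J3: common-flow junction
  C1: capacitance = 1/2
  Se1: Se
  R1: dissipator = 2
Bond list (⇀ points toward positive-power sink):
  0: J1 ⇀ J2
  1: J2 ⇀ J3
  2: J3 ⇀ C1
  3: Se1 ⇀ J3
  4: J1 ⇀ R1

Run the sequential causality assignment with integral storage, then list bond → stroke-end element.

bond 0 stroke at J1
bond 1 stroke at J2
bond 2 stroke at J3
bond 3 stroke at J3
bond 4 stroke at R1

b3 |J3  (Se1: effort source, stroke at far end)
b2 |J3  (C1 outputs effort q/C1)
b1 |J2  (closing 1-jn rule on J3)
b0 |J1  (only one flow-in slot at J2)
b4 |R1  (common-e at J1 fixed by 0)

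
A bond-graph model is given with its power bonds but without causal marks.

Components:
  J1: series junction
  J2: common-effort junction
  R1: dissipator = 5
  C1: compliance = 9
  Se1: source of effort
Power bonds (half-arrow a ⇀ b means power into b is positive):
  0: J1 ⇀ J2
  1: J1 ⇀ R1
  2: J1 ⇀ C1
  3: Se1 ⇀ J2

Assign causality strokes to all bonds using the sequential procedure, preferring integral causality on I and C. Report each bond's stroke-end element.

bond 3 →J2  (Se1 fixes effort; stroke away)
bond 0 →J1  (common-e at J2 fixed by 3)
bond 2 →J1  (C1: C, integral causality)
bond 1 →R1  (J1 needs exactly one f-in)

#0 |J1
#1 |R1
#2 |J1
#3 |J2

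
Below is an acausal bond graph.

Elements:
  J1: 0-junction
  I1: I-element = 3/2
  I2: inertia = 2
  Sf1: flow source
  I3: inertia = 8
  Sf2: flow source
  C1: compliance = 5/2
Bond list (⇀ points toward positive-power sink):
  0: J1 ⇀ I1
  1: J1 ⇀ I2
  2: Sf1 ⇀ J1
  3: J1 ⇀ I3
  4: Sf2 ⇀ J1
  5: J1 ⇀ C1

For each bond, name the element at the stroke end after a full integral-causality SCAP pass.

b2 stroke→Sf1  (Sf1 (Sf) sets flow on bond)
b4 stroke→Sf2  (Sf2 fixes flow; stroke at Sf2)
b0 stroke→I1  (prefer integral on I1)
b1 stroke→I2  (I2 outputs flow p/I2)
b3 stroke→I3  (prefer integral on I3)
b5 stroke→J1  (only one effort-in slot at J1)

b0 |I1
b1 |I2
b2 |Sf1
b3 |I3
b4 |Sf2
b5 |J1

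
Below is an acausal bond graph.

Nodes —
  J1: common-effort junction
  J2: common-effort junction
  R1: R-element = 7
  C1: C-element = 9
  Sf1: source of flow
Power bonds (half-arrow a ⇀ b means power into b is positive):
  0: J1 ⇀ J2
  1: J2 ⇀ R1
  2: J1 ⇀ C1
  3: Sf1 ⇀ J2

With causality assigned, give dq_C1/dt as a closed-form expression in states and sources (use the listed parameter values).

β3 stroke→Sf1  (Sf1 fixes flow; stroke at Sf1)
β2 stroke→J1  (prefer integral on C1)
β0 stroke→J2  (common-e at J1 fixed by 2)
β1 stroke→R1  (common-e at J2 fixed by 0)

dq_C1/dt = F_Sf1 - q_C1/63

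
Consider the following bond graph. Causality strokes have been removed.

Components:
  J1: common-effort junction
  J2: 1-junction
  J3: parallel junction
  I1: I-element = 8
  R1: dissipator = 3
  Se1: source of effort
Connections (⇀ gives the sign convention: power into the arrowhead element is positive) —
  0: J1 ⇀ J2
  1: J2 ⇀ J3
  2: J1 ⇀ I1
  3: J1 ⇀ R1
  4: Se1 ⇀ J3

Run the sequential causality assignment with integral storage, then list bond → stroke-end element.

bond 4 stroke→J3  (Se1: effort source, stroke at far end)
bond 1 stroke→J2  (J3 effort already set via bond 4)
bond 0 stroke→J1  (closing 1-jn rule on J2)
bond 2 stroke→I1  (common-e at J1 fixed by 0)
bond 3 stroke→R1  (common-e at J1 fixed by 0)

#0 stroke→J1
#1 stroke→J2
#2 stroke→I1
#3 stroke→R1
#4 stroke→J3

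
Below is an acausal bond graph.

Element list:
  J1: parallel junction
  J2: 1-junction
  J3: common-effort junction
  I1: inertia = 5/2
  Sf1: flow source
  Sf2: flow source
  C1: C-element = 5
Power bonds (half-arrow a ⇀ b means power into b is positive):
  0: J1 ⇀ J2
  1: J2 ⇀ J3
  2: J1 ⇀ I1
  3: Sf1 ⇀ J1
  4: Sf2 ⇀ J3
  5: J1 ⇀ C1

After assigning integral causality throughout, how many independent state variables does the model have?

bond 3 |Sf1  (Sf1: flow source, stroke at near end)
bond 4 |Sf2  (Sf2 fixes flow; stroke at Sf2)
bond 1 |J3  (J3: last free bond brings effort in)
bond 0 |J2  (1-jn J2 has f-setter on 1)
bond 2 |I1  (I1 integral (f out))
bond 5 |J1  (J1: last free bond brings effort in)

2  (C1, I1 all integral)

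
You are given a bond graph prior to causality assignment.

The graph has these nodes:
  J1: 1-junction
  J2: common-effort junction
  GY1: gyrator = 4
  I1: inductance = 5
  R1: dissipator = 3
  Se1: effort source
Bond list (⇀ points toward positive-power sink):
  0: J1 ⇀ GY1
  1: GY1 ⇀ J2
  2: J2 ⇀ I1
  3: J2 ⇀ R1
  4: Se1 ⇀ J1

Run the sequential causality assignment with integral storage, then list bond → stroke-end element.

#0 |GY1
#1 |GY1
#2 |I1
#3 |J2
#4 |J1

b4 →J1  (Se1 fixes effort; stroke away)
b0 →GY1  (J1 needs exactly one f-in)
b1 →GY1  (through GY1, causality inverts; strokes same side of GY1)
b2 →I1  (I1 outputs flow p/I1)
b3 →J2  (only one effort-in slot at J2)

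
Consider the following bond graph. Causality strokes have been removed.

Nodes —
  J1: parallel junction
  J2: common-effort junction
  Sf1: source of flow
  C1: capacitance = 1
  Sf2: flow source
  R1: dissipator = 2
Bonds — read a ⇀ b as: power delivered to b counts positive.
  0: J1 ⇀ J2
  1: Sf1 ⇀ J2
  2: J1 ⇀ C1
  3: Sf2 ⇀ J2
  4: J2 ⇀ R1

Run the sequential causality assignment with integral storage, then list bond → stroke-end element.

β1 |Sf1  (Sf1 fixes flow; stroke at Sf1)
β3 |Sf2  (Sf2: flow source, stroke at near end)
β2 |J1  (C1 integral (e out))
β0 |J2  (0-jn J1 has e-setter on 2)
β4 |R1  (0-jn J2 has e-setter on 0)

#0 stroke→J2
#1 stroke→Sf1
#2 stroke→J1
#3 stroke→Sf2
#4 stroke→R1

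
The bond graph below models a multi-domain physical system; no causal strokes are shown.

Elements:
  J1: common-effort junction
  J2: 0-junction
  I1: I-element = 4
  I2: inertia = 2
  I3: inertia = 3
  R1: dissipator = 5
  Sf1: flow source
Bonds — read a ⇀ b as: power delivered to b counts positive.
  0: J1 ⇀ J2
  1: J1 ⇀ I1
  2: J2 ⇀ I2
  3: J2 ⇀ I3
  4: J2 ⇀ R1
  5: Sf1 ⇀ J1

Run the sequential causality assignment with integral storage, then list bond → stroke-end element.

b0 →J1
b1 →I1
b2 →I2
b3 →I3
b4 →J2
b5 →Sf1

#5 stroke at Sf1  (Sf1 (Sf) sets flow on bond)
#1 stroke at I1  (I1 integral (f out))
#0 stroke at J1  (J1: last free bond brings effort in)
#2 stroke at I2  (I2 integral (f out))
#3 stroke at I3  (I3: I, integral causality)
#4 stroke at J2  (J2: last free bond brings effort in)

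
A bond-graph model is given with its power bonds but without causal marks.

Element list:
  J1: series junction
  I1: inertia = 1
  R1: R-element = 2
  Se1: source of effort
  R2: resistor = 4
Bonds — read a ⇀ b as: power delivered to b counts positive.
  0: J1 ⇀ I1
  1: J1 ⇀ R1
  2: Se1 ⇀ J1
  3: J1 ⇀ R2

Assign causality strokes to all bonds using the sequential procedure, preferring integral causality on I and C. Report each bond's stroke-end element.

b0 stroke at I1
b1 stroke at J1
b2 stroke at J1
b3 stroke at J1

bond 2 →J1  (Se1: effort source, stroke at far end)
bond 0 →I1  (prefer integral on I1)
bond 1 →J1  (common-f at J1 fixed by 0)
bond 3 →J1  (J1 flow already set via bond 0)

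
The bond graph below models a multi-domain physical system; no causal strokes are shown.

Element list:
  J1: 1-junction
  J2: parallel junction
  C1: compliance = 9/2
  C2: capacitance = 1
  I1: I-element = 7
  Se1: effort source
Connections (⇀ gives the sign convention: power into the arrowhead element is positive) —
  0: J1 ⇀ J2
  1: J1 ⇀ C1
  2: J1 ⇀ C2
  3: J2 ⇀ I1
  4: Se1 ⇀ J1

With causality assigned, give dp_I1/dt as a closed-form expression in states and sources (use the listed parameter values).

dp_I1/dt = E_Se1 - 2*q_C1/9 - q_C2

β4 →J1  (source Se1 imposes e)
β1 →J1  (prefer integral on C1)
β2 →J1  (C2 integral (e out))
β0 →J2  (J1: last free bond brings flow in)
β3 →I1  (J2: bond 0 brought effort, rest push out)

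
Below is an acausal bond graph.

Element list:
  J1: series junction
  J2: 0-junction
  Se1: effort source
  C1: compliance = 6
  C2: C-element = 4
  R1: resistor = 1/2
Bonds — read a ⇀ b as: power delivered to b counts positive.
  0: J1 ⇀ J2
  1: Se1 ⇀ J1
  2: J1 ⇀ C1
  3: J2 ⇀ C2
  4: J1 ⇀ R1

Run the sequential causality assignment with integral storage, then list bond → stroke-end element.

bond 1 stroke at J1  (Se1 (Se) sets effort on bond)
bond 2 stroke at J1  (C1 integral (e out))
bond 3 stroke at J2  (C2 integral (e out))
bond 0 stroke at J1  (0-jn J2 has e-setter on 3)
bond 4 stroke at R1  (only one flow-in slot at J1)

b0 stroke at J1
b1 stroke at J1
b2 stroke at J1
b3 stroke at J2
b4 stroke at R1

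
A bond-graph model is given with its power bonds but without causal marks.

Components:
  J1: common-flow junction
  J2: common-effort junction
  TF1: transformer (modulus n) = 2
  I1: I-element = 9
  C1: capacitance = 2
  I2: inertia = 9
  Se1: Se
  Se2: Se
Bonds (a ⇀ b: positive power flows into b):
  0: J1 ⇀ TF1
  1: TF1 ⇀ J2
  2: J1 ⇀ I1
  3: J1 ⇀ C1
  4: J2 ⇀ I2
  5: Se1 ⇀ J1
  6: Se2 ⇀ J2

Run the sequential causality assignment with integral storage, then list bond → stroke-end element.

bond 0 →J1
bond 1 →TF1
bond 2 →I1
bond 3 →J1
bond 4 →I2
bond 5 →J1
bond 6 →J2

#5 |J1  (source Se1 imposes e)
#6 |J2  (source Se2 imposes e)
#1 |TF1  (common-e at J2 fixed by 6)
#4 |I2  (common-e at J2 fixed by 6)
#0 |J1  (through TF1, causality passes straight; one stroke at TF1)
#2 |I1  (prefer integral on I1)
#3 |J1  (J1: bond 2 brought flow, rest push out)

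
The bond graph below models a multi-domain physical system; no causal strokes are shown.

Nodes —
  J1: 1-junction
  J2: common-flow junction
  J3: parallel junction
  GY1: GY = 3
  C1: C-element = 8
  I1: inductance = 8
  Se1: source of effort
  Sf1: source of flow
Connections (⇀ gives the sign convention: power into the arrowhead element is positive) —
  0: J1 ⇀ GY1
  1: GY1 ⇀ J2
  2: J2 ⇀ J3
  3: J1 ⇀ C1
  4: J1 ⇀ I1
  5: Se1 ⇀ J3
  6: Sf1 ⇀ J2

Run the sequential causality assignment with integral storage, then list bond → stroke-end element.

bond 0 →J1
bond 1 →J2
bond 2 →J2
bond 3 →J1
bond 4 →I1
bond 5 →J3
bond 6 →Sf1

#5 stroke at J3  (Se1 fixes effort; stroke away)
#6 stroke at Sf1  (source Sf1 imposes f)
#1 stroke at J2  (common-f at J2 fixed by 6)
#2 stroke at J2  (common-f at J2 fixed by 6)
#0 stroke at J1  (through GY1, causality inverts; strokes same side of GY1)
#3 stroke at J1  (C1: C, integral causality)
#4 stroke at I1  (only one flow-in slot at J1)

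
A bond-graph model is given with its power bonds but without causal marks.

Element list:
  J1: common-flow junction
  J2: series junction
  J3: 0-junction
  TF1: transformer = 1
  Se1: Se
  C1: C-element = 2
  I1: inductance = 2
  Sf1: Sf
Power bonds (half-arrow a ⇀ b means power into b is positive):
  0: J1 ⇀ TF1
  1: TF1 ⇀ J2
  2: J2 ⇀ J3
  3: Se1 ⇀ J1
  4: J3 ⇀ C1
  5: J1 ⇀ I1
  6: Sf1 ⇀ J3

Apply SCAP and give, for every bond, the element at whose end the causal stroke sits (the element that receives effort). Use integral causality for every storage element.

bond 3 |J1  (Se1 fixes effort; stroke away)
bond 6 |Sf1  (Sf1 (Sf) sets flow on bond)
bond 4 |J3  (C1 integral (e out))
bond 2 |J2  (0-jn J3 has e-setter on 4)
bond 1 |TF1  (J2 needs exactly one f-in)
bond 0 |J1  (TF TF1: opposite of bond 1)
bond 5 |I1  (J1: last free bond brings flow in)

b0 stroke→J1
b1 stroke→TF1
b2 stroke→J2
b3 stroke→J1
b4 stroke→J3
b5 stroke→I1
b6 stroke→Sf1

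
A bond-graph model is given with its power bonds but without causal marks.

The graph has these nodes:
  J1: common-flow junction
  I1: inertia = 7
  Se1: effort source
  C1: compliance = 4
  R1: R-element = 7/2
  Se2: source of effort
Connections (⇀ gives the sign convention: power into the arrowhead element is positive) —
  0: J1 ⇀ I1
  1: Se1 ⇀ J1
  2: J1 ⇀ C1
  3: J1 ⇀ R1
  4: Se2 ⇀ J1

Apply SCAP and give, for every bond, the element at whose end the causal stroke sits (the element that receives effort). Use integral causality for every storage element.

#0 →I1
#1 →J1
#2 →J1
#3 →J1
#4 →J1

#1 stroke→J1  (Se1: effort source, stroke at far end)
#4 stroke→J1  (Se2 (Se) sets effort on bond)
#0 stroke→I1  (I1 outputs flow p/I1)
#2 stroke→J1  (common-f at J1 fixed by 0)
#3 stroke→J1  (1-jn J1 has f-setter on 0)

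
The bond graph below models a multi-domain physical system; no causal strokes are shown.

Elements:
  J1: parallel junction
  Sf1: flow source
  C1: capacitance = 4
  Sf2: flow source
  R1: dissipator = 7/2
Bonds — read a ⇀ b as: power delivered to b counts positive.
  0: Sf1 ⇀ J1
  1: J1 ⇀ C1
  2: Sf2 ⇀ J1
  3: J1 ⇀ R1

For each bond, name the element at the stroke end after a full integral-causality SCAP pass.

b0 stroke at Sf1
b1 stroke at J1
b2 stroke at Sf2
b3 stroke at R1

b0 →Sf1  (Sf1 (Sf) sets flow on bond)
b2 →Sf2  (source Sf2 imposes f)
b1 →J1  (prefer integral on C1)
b3 →R1  (0-jn J1 has e-setter on 1)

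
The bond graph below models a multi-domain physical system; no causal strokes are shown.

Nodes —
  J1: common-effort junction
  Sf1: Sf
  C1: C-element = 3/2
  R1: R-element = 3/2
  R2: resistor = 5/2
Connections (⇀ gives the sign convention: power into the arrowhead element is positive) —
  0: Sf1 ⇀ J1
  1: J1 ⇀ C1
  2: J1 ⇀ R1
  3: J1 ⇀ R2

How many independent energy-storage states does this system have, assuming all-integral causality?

1  (C1 all integral)

b0 →Sf1  (Sf1: flow source, stroke at near end)
b1 →J1  (C1: C, integral causality)
b2 →R1  (J1 effort already set via bond 1)
b3 →R2  (0-jn J1 has e-setter on 1)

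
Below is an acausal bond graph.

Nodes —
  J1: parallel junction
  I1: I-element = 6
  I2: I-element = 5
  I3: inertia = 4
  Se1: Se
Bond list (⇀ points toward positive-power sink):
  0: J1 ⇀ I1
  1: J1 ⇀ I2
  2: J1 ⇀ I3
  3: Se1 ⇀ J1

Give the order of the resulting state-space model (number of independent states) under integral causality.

3  (I1, I2, I3 all integral)

#3 stroke→J1  (source Se1 imposes e)
#0 stroke→I1  (J1 effort already set via bond 3)
#1 stroke→I2  (0-jn J1 has e-setter on 3)
#2 stroke→I3  (common-e at J1 fixed by 3)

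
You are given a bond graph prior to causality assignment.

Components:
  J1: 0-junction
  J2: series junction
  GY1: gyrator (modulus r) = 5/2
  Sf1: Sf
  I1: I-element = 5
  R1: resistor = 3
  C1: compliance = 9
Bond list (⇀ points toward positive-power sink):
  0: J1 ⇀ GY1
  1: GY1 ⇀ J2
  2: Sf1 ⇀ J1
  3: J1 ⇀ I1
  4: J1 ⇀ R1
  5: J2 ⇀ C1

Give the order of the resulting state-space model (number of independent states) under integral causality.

b2 →Sf1  (source Sf1 imposes f)
b3 →I1  (I1 outputs flow p/I1)
b5 →J2  (C1 integral (e out))
b1 →GY1  (only one flow-in slot at J2)
b0 →GY1  (GY1 both-in/both-out from 1)
b4 →J1  (only one effort-in slot at J1)

2  (C1, I1 all integral)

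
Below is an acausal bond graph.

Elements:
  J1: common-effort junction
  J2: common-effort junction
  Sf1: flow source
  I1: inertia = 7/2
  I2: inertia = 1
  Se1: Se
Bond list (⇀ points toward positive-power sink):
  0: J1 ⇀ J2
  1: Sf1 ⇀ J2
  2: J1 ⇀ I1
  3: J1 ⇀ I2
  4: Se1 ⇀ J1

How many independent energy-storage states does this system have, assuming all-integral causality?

2  (I1, I2 all integral)

bond 1 |Sf1  (Sf1: flow source, stroke at near end)
bond 4 |J1  (Se1 fixes effort; stroke away)
bond 0 |J2  (J1 effort already set via bond 4)
bond 2 |I1  (J1: bond 4 brought effort, rest push out)
bond 3 |I2  (J1 effort already set via bond 4)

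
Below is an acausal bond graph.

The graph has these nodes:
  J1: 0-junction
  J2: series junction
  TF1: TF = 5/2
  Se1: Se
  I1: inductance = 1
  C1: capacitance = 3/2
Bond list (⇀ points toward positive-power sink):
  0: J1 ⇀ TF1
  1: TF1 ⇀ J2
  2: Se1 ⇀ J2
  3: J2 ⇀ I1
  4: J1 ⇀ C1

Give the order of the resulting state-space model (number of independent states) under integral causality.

2  (C1, I1 all integral)

b2 →J2  (Se1: effort source, stroke at far end)
b3 →I1  (I1: I, integral causality)
b1 →J2  (J2: bond 3 brought flow, rest push out)
b0 →TF1  (TF TF1: opposite of bond 1)
b4 →J1  (closing 0-jn rule on J1)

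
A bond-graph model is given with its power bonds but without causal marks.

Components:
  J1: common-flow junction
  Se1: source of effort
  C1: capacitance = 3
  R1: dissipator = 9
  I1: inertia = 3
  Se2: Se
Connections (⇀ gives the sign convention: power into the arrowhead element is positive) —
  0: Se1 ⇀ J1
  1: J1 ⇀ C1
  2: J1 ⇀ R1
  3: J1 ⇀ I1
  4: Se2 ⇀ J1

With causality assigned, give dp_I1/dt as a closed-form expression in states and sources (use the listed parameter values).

dp_I1/dt = E_Se1 + E_Se2 - 3*p_I1 - q_C1/3

β0 stroke at J1  (source Se1 imposes e)
β4 stroke at J1  (source Se2 imposes e)
β1 stroke at J1  (C1: C, integral causality)
β3 stroke at I1  (I1 outputs flow p/I1)
β2 stroke at J1  (common-f at J1 fixed by 3)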